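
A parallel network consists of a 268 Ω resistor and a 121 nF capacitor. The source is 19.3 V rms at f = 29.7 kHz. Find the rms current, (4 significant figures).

ω = 2πf = 186600 rad/s
X_C = 1/(ωC) = 44.29 Ω
Parallel: admittances add. Y = 1/R + jωC
Y = (0.003731 + j0.02258) S
|Y| = 0.02289 S → |Z| = 1/|Y| = 43.69 Ω, ∠Z = −∠Y = -80.62°
I = V/|Z| = 19.3/43.69 = 441.7 mA

441.7 mA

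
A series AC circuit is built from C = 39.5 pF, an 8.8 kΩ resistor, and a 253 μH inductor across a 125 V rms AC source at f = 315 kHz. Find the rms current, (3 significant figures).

ω = 2πf = 1.979e+06 rad/s
X_L = ωL = 501 Ω
X_C = 1/(ωC) = 12800 Ω
Net reactance X = X_L − X_C = -12300 Ω
Z = 8800 − j12300 Ω
|Z| = √(8800² + 12300²) = 15100 Ω
I = V/|Z| = 125/15100 = 8.27 mA

8.27 mA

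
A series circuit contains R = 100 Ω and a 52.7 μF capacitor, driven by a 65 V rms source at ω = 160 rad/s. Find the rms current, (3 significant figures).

X_C = 1/(ωC) = 119 Ω
Z = 100 − j119 Ω
|Z| = √(100² + 119²) = 155 Ω
I = V/|Z| = 65/155 = 419 mA

419 mA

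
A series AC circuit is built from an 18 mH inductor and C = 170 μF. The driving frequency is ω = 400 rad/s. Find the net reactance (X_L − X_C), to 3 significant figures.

-7.51 Ω

X_L = ωL = 7.20 Ω
X_C = 1/(ωC) = 14.7 Ω
X = 7.20 − 14.7 = -7.51 Ω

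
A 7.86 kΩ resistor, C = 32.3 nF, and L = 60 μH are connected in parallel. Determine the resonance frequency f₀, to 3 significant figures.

ω₀ = 1/√(LC) = 1/√(6e-05 × 3.23e-08) = 718300 rad/s
f₀ = ω₀/(2π) = 114 kHz

114 kHz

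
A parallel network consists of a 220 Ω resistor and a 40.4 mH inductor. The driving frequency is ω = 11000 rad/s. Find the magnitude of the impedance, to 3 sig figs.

197 Ω

X_L = ωL = 444 Ω
Parallel: admittances add. Y = 1/R + 1/(jωL)
Y = (0.00455 − j0.00225) S
|Y| = 0.00507 S → |Z| = 1/|Y| = 197 Ω, ∠Z = −∠Y = 26.3°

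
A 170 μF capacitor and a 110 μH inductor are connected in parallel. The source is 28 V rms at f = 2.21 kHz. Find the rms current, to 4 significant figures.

47.77 A

ω = 2πf = 13890 rad/s
X_L = ωL = 1.527 Ω
X_C = 1/(ωC) = 0.4236 Ω
Parallel: admittances add. Y = 1/(jωL) + jωC
Y = (0 + j1.706) S
|Y| = 1.706 S → |Z| = 1/|Y| = 0.5862 Ω, ∠Z = −∠Y = -90.00°
I = V/|Z| = 28/0.5862 = 47.77 A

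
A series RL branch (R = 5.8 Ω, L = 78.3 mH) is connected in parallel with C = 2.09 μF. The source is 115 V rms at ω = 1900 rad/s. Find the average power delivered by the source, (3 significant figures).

X_L = ωL = 149 Ω
X_C = 1/(ωC) = 252 Ω
Branch 1 (R+jX_L): Z₁ = 5.80 + j149 Ω, |Z₁| = 149 Ω
Branch 2 (−jX_C): Z₂ = −j252 Ω
Parallel: Z = Z₁Z₂/(Z₁+Z₂), |Z| = 363 Ω, ∠Z = 84.5°
I = V/|Z| = 317 mA
P = VI cos φ = 115 × 0.317 × cos(84.5°) = 3.46 W

3.46 W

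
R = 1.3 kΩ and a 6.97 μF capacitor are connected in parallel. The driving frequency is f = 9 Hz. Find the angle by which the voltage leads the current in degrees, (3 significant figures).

-27.1°

ω = 2πf = 56.55 rad/s
X_C = 1/(ωC) = 2540 Ω
Parallel: admittances add. Y = 1/R + jωC
Y = (0.000769 + j0.000394) S
|Y| = 0.000864 S → |Z| = 1/|Y| = 1160 Ω, ∠Z = −∠Y = -27.1°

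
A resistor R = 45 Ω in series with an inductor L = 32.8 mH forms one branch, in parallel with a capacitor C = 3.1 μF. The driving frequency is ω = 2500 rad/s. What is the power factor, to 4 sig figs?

X_L = ωL = 82.00 Ω
X_C = 1/(ωC) = 129.0 Ω
Branch 1 (R+jX_L): Z₁ = 45.00 + j82.00 Ω, |Z₁| = 93.54 Ω
Branch 2 (−jX_C): Z₂ = −j129.0 Ω
Parallel: Z = Z₁Z₂/(Z₁+Z₂), |Z| = 185.4 Ω, ∠Z = 17.51°
cos φ = cos(17.51°) = 0.9537

0.9537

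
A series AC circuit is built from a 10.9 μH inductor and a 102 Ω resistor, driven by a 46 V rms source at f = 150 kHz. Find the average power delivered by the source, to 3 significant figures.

ω = 2πf = 942500 rad/s
X_L = ωL = 10.3 Ω
Z = 102 + j10.3 Ω
|Z| = √(102² + 10.3²) = 103 Ω
∠Z = arctan(10.3/102) = 5.75°
I = V/|Z| = 449 mA
P = VI cos φ = 46 × 0.449 × cos(5.75°) = 20.5 W

20.5 W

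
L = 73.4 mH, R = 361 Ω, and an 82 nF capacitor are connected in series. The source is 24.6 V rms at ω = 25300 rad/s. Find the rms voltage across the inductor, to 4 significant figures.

X_L = ωL = 1857 Ω
X_C = 1/(ωC) = 482.0 Ω
Net reactance X = X_L − X_C = 1375 Ω
Z = 361.0 + j1375 Ω
|Z| = √(361.0² + 1375²) = 1422 Ω
I = V/|Z| = 17.30 mA
V_L = I·|Z_L| = 0.01730 × 1857 = 32.13 V

32.13 V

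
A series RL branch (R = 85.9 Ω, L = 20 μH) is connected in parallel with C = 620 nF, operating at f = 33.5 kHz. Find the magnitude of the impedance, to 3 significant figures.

7.67 Ω

ω = 2πf = 210500 rad/s
X_L = ωL = 4.21 Ω
X_C = 1/(ωC) = 7.66 Ω
Branch 1 (R+jX_L): Z₁ = 85.9 + j4.21 Ω, |Z₁| = 86.0 Ω
Branch 2 (−jX_C): Z₂ = −j7.66 Ω
Parallel: Z = Z₁Z₂/(Z₁+Z₂), |Z| = 7.67 Ω, ∠Z = -84.9°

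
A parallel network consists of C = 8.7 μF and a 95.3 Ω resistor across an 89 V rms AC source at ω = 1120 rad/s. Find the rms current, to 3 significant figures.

X_C = 1/(ωC) = 103 Ω
Parallel: admittances add. Y = 1/R + jωC
Y = (0.0105 + j0.00974) S
|Y| = 0.0143 S → |Z| = 1/|Y| = 69.8 Ω, ∠Z = −∠Y = -42.9°
I = V/|Z| = 89/69.8 = 1.27 A

1.27 A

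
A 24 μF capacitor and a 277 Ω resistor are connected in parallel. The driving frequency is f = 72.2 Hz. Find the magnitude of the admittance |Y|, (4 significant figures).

ω = 2πf = 453.6 rad/s
X_C = 1/(ωC) = 91.85 Ω
Parallel: admittances add. Y = 1/R + jωC
Y = (0.003610 + j0.01089) S
|Y| = 0.01147 S → |Z| = 1/|Y| = 87.18 Ω, ∠Z = −∠Y = -71.66°

11.47 mS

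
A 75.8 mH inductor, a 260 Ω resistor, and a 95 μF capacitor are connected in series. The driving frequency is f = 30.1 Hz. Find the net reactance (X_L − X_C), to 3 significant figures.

-41.3 Ω

ω = 2πf = 189.1 rad/s
X_L = ωL = 14.3 Ω
X_C = 1/(ωC) = 55.7 Ω
X = 14.3 − 55.7 = -41.3 Ω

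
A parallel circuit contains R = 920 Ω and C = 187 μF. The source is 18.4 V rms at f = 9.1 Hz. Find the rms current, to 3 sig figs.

ω = 2πf = 57.18 rad/s
X_C = 1/(ωC) = 93.5 Ω
Parallel: admittances add. Y = 1/R + jωC
Y = (0.00109 + j0.0107) S
|Y| = 0.0107 S → |Z| = 1/|Y| = 93.0 Ω, ∠Z = −∠Y = -84.2°
I = V/|Z| = 18.4/93.0 = 198 mA

198 mA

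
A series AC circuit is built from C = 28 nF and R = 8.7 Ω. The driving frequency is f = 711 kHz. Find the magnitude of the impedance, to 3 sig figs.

ω = 2πf = 4.467e+06 rad/s
X_C = 1/(ωC) = 7.99 Ω
Z = 8.70 − j7.99 Ω
|Z| = √(8.70² + 7.99²) = 11.8 Ω

11.8 Ω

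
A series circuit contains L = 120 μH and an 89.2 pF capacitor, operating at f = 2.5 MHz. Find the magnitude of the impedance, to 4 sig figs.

ω = 2πf = 1.571e+07 rad/s
X_L = ωL = 1885 Ω
X_C = 1/(ωC) = 713.7 Ω
Net reactance X = X_L − X_C = 1171 Ω
Z = j1171 Ω
|Z| = √(0² + 1171²) = 1171 Ω

1171 Ω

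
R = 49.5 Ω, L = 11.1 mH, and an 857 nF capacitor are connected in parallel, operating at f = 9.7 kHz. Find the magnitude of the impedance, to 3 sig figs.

ω = 2πf = 60950 rad/s
X_L = ωL = 677 Ω
X_C = 1/(ωC) = 19.1 Ω
Parallel: admittances add. Y = 1/R + 1/(jωL) + jωC
Y = (0.0202 + j0.0508) S
|Y| = 0.0546 S → |Z| = 1/|Y| = 18.3 Ω, ∠Z = −∠Y = -68.3°

18.3 Ω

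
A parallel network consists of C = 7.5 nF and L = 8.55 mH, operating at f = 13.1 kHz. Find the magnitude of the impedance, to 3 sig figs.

ω = 2πf = 82310 rad/s
X_L = ωL = 704 Ω
X_C = 1/(ωC) = 1620 Ω
Parallel: admittances add. Y = 1/(jωL) + jωC
Y = (0 − j0.000804) S
|Y| = 0.000804 S → |Z| = 1/|Y| = 1240 Ω, ∠Z = −∠Y = 90.0°

1240 Ω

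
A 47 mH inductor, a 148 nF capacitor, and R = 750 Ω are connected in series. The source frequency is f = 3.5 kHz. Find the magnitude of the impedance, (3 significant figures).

1040 Ω

ω = 2πf = 21990 rad/s
X_L = ωL = 1030 Ω
X_C = 1/(ωC) = 307 Ω
Net reactance X = X_L − X_C = 726 Ω
Z = 750 + j726 Ω
|Z| = √(750² + 726²) = 1040 Ω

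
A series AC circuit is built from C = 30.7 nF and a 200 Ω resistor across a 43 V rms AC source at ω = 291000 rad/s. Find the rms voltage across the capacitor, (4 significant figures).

X_C = 1/(ωC) = 111.9 Ω
Z = 200.0 − j111.9 Ω
|Z| = √(200.0² + 111.9²) = 229.2 Ω
I = V/|Z| = 187.6 mA
V_C = I·|Z_C| = 0.1876 × 111.9 = 21.00 V

21.00 V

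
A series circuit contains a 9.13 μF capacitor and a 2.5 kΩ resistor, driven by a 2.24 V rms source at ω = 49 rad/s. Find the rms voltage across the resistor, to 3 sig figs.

X_C = 1/(ωC) = 2240 Ω
Z = 2500 − j2240 Ω
|Z| = √(2500² + 2240²) = 3350 Ω
I = V/|Z| = 668 μA
V_R = I·|Z_R| = 0.000668 × 2500 = 1.67 V

1.67 V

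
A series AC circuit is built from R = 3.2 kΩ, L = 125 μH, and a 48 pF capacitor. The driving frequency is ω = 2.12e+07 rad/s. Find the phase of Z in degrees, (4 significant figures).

27.52°

X_L = ωL = 2650 Ω
X_C = 1/(ωC) = 982.7 Ω
Net reactance X = X_L − X_C = 1667 Ω
Z = 3200 + j1667 Ω
|Z| = √(3200² + 1667²) = 3608 Ω
∠Z = arctan(1667/3200) = 27.52°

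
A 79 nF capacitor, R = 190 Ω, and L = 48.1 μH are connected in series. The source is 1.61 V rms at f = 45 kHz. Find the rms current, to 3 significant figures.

8.36 mA

ω = 2πf = 282700 rad/s
X_L = ωL = 13.6 Ω
X_C = 1/(ωC) = 44.8 Ω
Net reactance X = X_L − X_C = -31.2 Ω
Z = 190 − j31.2 Ω
|Z| = √(190² + 31.2²) = 193 Ω
I = V/|Z| = 1.61/193 = 8.36 mA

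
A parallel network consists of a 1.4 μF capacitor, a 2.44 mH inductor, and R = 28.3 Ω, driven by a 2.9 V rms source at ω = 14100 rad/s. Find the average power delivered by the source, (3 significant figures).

X_L = ωL = 34.4 Ω
X_C = 1/(ωC) = 50.7 Ω
Parallel: admittances add. Y = 1/R + 1/(jωL) + jωC
Y = (0.0353 − j0.00933) S
|Y| = 0.0365 S → |Z| = 1/|Y| = 27.4 Ω, ∠Z = −∠Y = 14.8°
I = V/|Z| = 106 mA
P = VI cos φ = 2.9 × 0.106 × cos(14.8°) = 297 mW

297 mW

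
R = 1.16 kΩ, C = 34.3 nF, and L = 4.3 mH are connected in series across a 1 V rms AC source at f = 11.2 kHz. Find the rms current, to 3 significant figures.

ω = 2πf = 70370 rad/s
X_L = ωL = 303 Ω
X_C = 1/(ωC) = 414 Ω
Net reactance X = X_L − X_C = -112 Ω
Z = 1160 − j112 Ω
|Z| = √(1160² + 112²) = 1170 Ω
I = V/|Z| = 1/1170 = 858 μA

858 μA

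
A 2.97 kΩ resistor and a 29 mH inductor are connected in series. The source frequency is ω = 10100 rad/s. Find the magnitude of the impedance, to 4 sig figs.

X_L = ωL = 292.9 Ω
Z = 2970 + j292.9 Ω
|Z| = √(2970² + 292.9²) = 2984 Ω

2984 Ω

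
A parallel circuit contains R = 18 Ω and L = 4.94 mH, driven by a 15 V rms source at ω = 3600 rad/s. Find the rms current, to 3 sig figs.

1.19 A

X_L = ωL = 17.8 Ω
Parallel: admittances add. Y = 1/R + 1/(jωL)
Y = (0.0556 − j0.0562) S
|Y| = 0.0790 S → |Z| = 1/|Y| = 12.7 Ω, ∠Z = −∠Y = 45.3°
I = V/|Z| = 15/12.7 = 1.19 A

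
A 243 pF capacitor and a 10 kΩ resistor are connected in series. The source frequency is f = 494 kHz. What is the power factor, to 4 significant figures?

0.9913

ω = 2πf = 3.104e+06 rad/s
X_C = 1/(ωC) = 1326 Ω
Z = 10000 − j1326 Ω
|Z| = √(10000² + 1326²) = 10090 Ω
∠Z = arctan(-1326/10000) = -7.552°
cos φ = cos(-7.552°) = 0.9913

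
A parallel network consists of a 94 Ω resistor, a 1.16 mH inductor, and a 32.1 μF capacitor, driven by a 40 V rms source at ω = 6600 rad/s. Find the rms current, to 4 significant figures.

3.277 A

X_L = ωL = 7.656 Ω
X_C = 1/(ωC) = 4.720 Ω
Parallel: admittances add. Y = 1/R + 1/(jωL) + jωC
Y = (0.01064 + j0.08124) S
|Y| = 0.08194 S → |Z| = 1/|Y| = 12.20 Ω, ∠Z = −∠Y = -82.54°
I = V/|Z| = 40/12.20 = 3.277 A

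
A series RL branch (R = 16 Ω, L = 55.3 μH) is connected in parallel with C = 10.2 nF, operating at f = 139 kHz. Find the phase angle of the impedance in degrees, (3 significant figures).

ω = 2πf = 873400 rad/s
X_L = ωL = 48.3 Ω
X_C = 1/(ωC) = 112 Ω
Branch 1 (R+jX_L): Z₁ = 16.0 + j48.3 Ω, |Z₁| = 50.9 Ω
Branch 2 (−jX_C): Z₂ = −j112 Ω
Parallel: Z = Z₁Z₂/(Z₁+Z₂), |Z| = 86.6 Ω, ∠Z = 57.6°

57.6°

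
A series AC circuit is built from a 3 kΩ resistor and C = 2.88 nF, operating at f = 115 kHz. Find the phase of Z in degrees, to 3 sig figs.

ω = 2πf = 722600 rad/s
X_C = 1/(ωC) = 481 Ω
Z = 3000 − j481 Ω
|Z| = √(3000² + 481²) = 3040 Ω
∠Z = arctan(-481/3000) = -9.10°

-9.10°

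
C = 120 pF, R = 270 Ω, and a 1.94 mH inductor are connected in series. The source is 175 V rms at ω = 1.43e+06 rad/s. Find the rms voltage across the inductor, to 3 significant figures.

158 V

X_L = ωL = 2770 Ω
X_C = 1/(ωC) = 5830 Ω
Net reactance X = X_L − X_C = -3050 Ω
Z = 270 − j3050 Ω
|Z| = √(270² + 3050²) = 3070 Ω
I = V/|Z| = 57.1 mA
V_L = I·|Z_L| = 0.0571 × 2770 = 158 V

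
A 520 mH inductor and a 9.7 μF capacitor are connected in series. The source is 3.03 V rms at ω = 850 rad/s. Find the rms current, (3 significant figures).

X_L = ωL = 442 Ω
X_C = 1/(ωC) = 121 Ω
Net reactance X = X_L − X_C = 321 Ω
Z = j321 Ω
|Z| = √(0² + 321²) = 321 Ω
I = V/|Z| = 3.03/321 = 9.45 mA

9.45 mA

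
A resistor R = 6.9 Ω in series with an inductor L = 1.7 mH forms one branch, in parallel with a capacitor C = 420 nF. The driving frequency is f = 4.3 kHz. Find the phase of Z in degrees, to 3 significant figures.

72.2°

ω = 2πf = 27020 rad/s
X_L = ωL = 45.9 Ω
X_C = 1/(ωC) = 88.1 Ω
Branch 1 (R+jX_L): Z₁ = 6.90 + j45.9 Ω, |Z₁| = 46.4 Ω
Branch 2 (−jX_C): Z₂ = −j88.1 Ω
Parallel: Z = Z₁Z₂/(Z₁+Z₂), |Z| = 95.7 Ω, ∠Z = 72.2°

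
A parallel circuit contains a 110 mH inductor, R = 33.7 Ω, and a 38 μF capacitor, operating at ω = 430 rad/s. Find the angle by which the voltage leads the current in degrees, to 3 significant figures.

9.19°

X_L = ωL = 47.3 Ω
X_C = 1/(ωC) = 61.2 Ω
Parallel: admittances add. Y = 1/R + 1/(jωL) + jωC
Y = (0.0297 − j0.00480) S
|Y| = 0.0301 S → |Z| = 1/|Y| = 33.3 Ω, ∠Z = −∠Y = 9.19°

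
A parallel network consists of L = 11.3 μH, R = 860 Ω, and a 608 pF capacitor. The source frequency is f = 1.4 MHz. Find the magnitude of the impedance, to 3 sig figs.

206 Ω

ω = 2πf = 8.796e+06 rad/s
X_L = ωL = 99.4 Ω
X_C = 1/(ωC) = 187 Ω
Parallel: admittances add. Y = 1/R + 1/(jωL) + jωC
Y = (0.00116 − j0.00471) S
|Y| = 0.00485 S → |Z| = 1/|Y| = 206 Ω, ∠Z = −∠Y = 76.1°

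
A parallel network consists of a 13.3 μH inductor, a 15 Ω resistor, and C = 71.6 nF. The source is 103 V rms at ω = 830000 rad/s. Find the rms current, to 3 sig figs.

X_L = ωL = 11.0 Ω
X_C = 1/(ωC) = 16.8 Ω
Parallel: admittances add. Y = 1/R + 1/(jωL) + jωC
Y = (0.0667 − j0.0312) S
|Y| = 0.0736 S → |Z| = 1/|Y| = 13.6 Ω, ∠Z = −∠Y = 25.1°
I = V/|Z| = 103/13.6 = 7.58 A

7.58 A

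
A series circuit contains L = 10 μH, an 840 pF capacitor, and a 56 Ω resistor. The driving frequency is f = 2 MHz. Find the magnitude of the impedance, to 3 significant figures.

64.0 Ω

ω = 2πf = 1.257e+07 rad/s
X_L = ωL = 126 Ω
X_C = 1/(ωC) = 94.7 Ω
Net reactance X = X_L − X_C = 30.9 Ω
Z = 56.0 + j30.9 Ω
|Z| = √(56.0² + 30.9²) = 64.0 Ω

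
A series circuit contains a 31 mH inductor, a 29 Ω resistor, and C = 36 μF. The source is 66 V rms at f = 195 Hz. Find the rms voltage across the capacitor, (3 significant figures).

ω = 2πf = 1225 rad/s
X_L = ωL = 38.0 Ω
X_C = 1/(ωC) = 22.7 Ω
Net reactance X = X_L − X_C = 15.3 Ω
Z = 29.0 + j15.3 Ω
|Z| = √(29.0² + 15.3²) = 32.8 Ω
I = V/|Z| = 2.01 A
V_C = I·|Z_C| = 2.01 × 22.7 = 45.6 V

45.6 V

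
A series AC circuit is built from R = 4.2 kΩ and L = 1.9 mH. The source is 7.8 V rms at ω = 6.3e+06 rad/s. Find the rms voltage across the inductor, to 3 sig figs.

X_L = ωL = 12000 Ω
Z = 4200 + j12000 Ω
|Z| = √(4200² + 12000²) = 12700 Ω
I = V/|Z| = 615 μA
V_L = I·|Z_L| = 0.000615 × 12000 = 7.36 V

7.36 V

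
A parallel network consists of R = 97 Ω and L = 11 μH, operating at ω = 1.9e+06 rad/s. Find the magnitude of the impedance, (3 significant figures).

20.4 Ω

X_L = ωL = 20.9 Ω
Parallel: admittances add. Y = 1/R + 1/(jωL)
Y = (0.0103 − j0.0478) S
|Y| = 0.0489 S → |Z| = 1/|Y| = 20.4 Ω, ∠Z = −∠Y = 77.8°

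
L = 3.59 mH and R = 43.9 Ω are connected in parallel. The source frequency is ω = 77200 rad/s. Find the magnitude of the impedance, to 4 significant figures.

X_L = ωL = 277.1 Ω
Parallel: admittances add. Y = 1/R + 1/(jωL)
Y = (0.02278 − j0.003608) S
|Y| = 0.02306 S → |Z| = 1/|Y| = 43.36 Ω, ∠Z = −∠Y = 9.001°

43.36 Ω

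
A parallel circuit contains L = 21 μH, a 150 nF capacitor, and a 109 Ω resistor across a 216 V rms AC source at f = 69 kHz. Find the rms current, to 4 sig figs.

9.879 A

ω = 2πf = 433500 rad/s
X_L = ωL = 9.104 Ω
X_C = 1/(ωC) = 15.38 Ω
Parallel: admittances add. Y = 1/R + 1/(jωL) + jωC
Y = (0.009174 − j0.04481) S
|Y| = 0.04574 S → |Z| = 1/|Y| = 21.86 Ω, ∠Z = −∠Y = 78.43°
I = V/|Z| = 216/21.86 = 9.879 A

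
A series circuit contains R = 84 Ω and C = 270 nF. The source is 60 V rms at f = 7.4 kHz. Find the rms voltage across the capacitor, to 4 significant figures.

41.29 V

ω = 2πf = 46500 rad/s
X_C = 1/(ωC) = 79.66 Ω
Z = 84.00 − j79.66 Ω
|Z| = √(84.00² + 79.66²) = 115.8 Ω
I = V/|Z| = 518.3 mA
V_C = I·|Z_C| = 0.5183 × 79.66 = 41.29 V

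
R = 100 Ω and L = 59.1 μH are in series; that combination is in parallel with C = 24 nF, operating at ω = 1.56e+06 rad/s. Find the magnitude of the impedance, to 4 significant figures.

X_L = ωL = 92.20 Ω
X_C = 1/(ωC) = 26.71 Ω
Branch 1 (R+jX_L): Z₁ = 100.0 + j92.20 Ω, |Z₁| = 136.0 Ω
Branch 2 (−jX_C): Z₂ = −j26.71 Ω
Parallel: Z = Z₁Z₂/(Z₁+Z₂), |Z| = 30.39 Ω, ∠Z = -80.54°

30.39 Ω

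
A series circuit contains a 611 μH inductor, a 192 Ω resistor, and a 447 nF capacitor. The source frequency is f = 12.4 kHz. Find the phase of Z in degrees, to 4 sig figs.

5.619°

ω = 2πf = 77910 rad/s
X_L = ωL = 47.60 Ω
X_C = 1/(ωC) = 28.71 Ω
Net reactance X = X_L − X_C = 18.89 Ω
Z = 192.0 + j18.89 Ω
|Z| = √(192.0² + 18.89²) = 192.9 Ω
∠Z = arctan(18.89/192.0) = 5.619°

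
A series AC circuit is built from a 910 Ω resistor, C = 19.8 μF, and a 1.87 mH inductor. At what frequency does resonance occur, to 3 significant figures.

827 Hz

ω₀ = 1/√(LC) = 1/√(0.00187 × 1.98e-05) = 5197 rad/s
f₀ = ω₀/(2π) = 827 Hz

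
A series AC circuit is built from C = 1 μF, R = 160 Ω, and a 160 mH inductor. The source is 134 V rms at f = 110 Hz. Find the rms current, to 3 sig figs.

ω = 2πf = 691.2 rad/s
X_L = ωL = 111 Ω
X_C = 1/(ωC) = 1450 Ω
Net reactance X = X_L − X_C = -1340 Ω
Z = 160 − j1340 Ω
|Z| = √(160² + 1340²) = 1350 Ω
I = V/|Z| = 134/1350 = 99.6 mA

99.6 mA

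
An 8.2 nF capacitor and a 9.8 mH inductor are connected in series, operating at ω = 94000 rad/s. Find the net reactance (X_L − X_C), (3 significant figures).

-376 Ω

X_L = ωL = 921 Ω
X_C = 1/(ωC) = 1300 Ω
X = 921 − 1300 = -376 Ω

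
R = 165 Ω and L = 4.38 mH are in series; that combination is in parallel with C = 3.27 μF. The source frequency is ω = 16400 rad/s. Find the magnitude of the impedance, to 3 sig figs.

19.4 Ω

X_L = ωL = 71.8 Ω
X_C = 1/(ωC) = 18.6 Ω
Branch 1 (R+jX_L): Z₁ = 165 + j71.8 Ω, |Z₁| = 180 Ω
Branch 2 (−jX_C): Z₂ = −j18.6 Ω
Parallel: Z = Z₁Z₂/(Z₁+Z₂), |Z| = 19.4 Ω, ∠Z = -84.3°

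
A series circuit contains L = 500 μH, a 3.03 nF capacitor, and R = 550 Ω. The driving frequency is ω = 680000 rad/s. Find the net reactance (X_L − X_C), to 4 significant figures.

X_L = ωL = 340.0 Ω
X_C = 1/(ωC) = 485.3 Ω
X = 340.0 − 485.3 = -145.3 Ω

-145.3 Ω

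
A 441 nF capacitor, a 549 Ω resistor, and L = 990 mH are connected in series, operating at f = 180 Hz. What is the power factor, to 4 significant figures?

0.5270

ω = 2πf = 1131 rad/s
X_L = ωL = 1120 Ω
X_C = 1/(ωC) = 2005 Ω
Net reactance X = X_L − X_C = -885.3 Ω
Z = 549.0 − j885.3 Ω
|Z| = √(549.0² + 885.3²) = 1042 Ω
∠Z = arctan(-885.3/549.0) = -58.20°
cos φ = cos(-58.20°) = 0.5270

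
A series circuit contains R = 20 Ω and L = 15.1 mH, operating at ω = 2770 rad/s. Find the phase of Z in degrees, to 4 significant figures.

X_L = ωL = 41.83 Ω
Z = 20.00 + j41.83 Ω
|Z| = √(20.00² + 41.83²) = 46.36 Ω
∠Z = arctan(41.83/20.00) = 64.44°

64.44°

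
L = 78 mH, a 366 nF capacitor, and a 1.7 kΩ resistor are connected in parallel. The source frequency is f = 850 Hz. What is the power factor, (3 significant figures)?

0.797

ω = 2πf = 5341 rad/s
X_L = ωL = 417 Ω
X_C = 1/(ωC) = 512 Ω
Parallel: admittances add. Y = 1/R + 1/(jωL) + jωC
Y = (0.000588 − j0.000446) S
|Y| = 0.000738 S → |Z| = 1/|Y| = 1350 Ω, ∠Z = −∠Y = 37.2°
cos φ = cos(37.2°) = 0.797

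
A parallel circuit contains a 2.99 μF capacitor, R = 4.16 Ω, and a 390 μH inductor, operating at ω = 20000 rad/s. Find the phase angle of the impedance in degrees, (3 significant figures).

15.9°

X_L = ωL = 7.80 Ω
X_C = 1/(ωC) = 16.7 Ω
Parallel: admittances add. Y = 1/R + 1/(jωL) + jωC
Y = (0.240 − j0.0684) S
|Y| = 0.250 S → |Z| = 1/|Y| = 4.00 Ω, ∠Z = −∠Y = 15.9°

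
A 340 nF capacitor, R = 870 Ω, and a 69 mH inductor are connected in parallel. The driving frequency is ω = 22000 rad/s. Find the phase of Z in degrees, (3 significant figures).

X_L = ωL = 1520 Ω
X_C = 1/(ωC) = 134 Ω
Parallel: admittances add. Y = 1/R + 1/(jωL) + jωC
Y = (0.00115 + j0.00682) S
|Y| = 0.00692 S → |Z| = 1/|Y| = 145 Ω, ∠Z = −∠Y = -80.4°

-80.4°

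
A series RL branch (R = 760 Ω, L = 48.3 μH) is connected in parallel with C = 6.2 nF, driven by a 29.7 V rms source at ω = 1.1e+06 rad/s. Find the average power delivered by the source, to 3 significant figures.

X_L = ωL = 53.1 Ω
X_C = 1/(ωC) = 147 Ω
Branch 1 (R+jX_L): Z₁ = 760 + j53.1 Ω, |Z₁| = 762 Ω
Branch 2 (−jX_C): Z₂ = −j147 Ω
Parallel: Z = Z₁Z₂/(Z₁+Z₂), |Z| = 146 Ω, ∠Z = -79.0°
I = V/|Z| = 204 mA
P = VI cos φ = 29.7 × 0.204 × cos(-79.0°) = 1.16 W

1.16 W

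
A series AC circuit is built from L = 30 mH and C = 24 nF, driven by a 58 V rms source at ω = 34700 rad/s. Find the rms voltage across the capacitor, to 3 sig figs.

436 V

X_L = ωL = 1040 Ω
X_C = 1/(ωC) = 1200 Ω
Net reactance X = X_L − X_C = -160 Ω
Z = − j160 Ω
|Z| = √(0² + 160²) = 160 Ω
I = V/|Z| = 363 mA
V_C = I·|Z_C| = 0.363 × 1200 = 436 V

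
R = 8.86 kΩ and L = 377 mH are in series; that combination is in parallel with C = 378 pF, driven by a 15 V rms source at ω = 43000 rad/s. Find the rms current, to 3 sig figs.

X_L = ωL = 16200 Ω
X_C = 1/(ωC) = 61500 Ω
Branch 1 (R+jX_L): Z₁ = 8860 + j16200 Ω, |Z₁| = 18500 Ω
Branch 2 (−jX_C): Z₂ = −j61500 Ω
Parallel: Z = Z₁Z₂/(Z₁+Z₂), |Z| = 24600 Ω, ∠Z = 50.3°
I = V/|Z| = 15/24600 = 609 μA

609 μA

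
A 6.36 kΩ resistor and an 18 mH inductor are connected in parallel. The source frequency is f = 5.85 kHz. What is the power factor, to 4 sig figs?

0.1035

ω = 2πf = 36760 rad/s
X_L = ωL = 661.6 Ω
Parallel: admittances add. Y = 1/R + 1/(jωL)
Y = (0.0001572 − j0.001511) S
|Y| = 0.001520 S → |Z| = 1/|Y| = 658.1 Ω, ∠Z = −∠Y = 84.06°
cos φ = cos(84.06°) = 0.1035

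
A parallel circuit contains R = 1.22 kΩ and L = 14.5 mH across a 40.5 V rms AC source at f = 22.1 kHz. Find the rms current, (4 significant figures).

38.82 mA

ω = 2πf = 138900 rad/s
X_L = ωL = 2013 Ω
Parallel: admittances add. Y = 1/R + 1/(jωL)
Y = (0.0008197 − j0.0004967) S
|Y| = 0.0009584 S → |Z| = 1/|Y| = 1043 Ω, ∠Z = −∠Y = 31.21°
I = V/|Z| = 40.5/1043 = 38.82 mA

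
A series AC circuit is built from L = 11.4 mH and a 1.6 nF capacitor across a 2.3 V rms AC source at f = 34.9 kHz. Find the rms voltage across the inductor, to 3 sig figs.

ω = 2πf = 219300 rad/s
X_L = ωL = 2500 Ω
X_C = 1/(ωC) = 2850 Ω
Net reactance X = X_L − X_C = -350 Ω
Z = − j350 Ω
|Z| = √(0² + 350²) = 350 Ω
I = V/|Z| = 6.56 mA
V_L = I·|Z_L| = 0.00656 × 2500 = 16.4 V

16.4 V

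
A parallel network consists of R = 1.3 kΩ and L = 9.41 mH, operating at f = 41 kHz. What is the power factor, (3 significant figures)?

ω = 2πf = 257600 rad/s
X_L = ωL = 2420 Ω
Parallel: admittances add. Y = 1/R + 1/(jωL)
Y = (0.000769 − j0.000413) S
|Y| = 0.000873 S → |Z| = 1/|Y| = 1150 Ω, ∠Z = −∠Y = 28.2°
cos φ = cos(28.2°) = 0.881

0.881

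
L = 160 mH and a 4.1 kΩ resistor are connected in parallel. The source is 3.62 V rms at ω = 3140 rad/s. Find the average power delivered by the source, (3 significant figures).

3.20 mW

X_L = ωL = 502 Ω
Parallel: admittances add. Y = 1/R + 1/(jωL)
Y = (0.000244 − j0.00199) S
|Y| = 0.00201 S → |Z| = 1/|Y| = 499 Ω, ∠Z = −∠Y = 83.0°
I = V/|Z| = 7.26 mA
P = VI cos φ = 3.62 × 0.00726 × cos(83.0°) = 3.20 mW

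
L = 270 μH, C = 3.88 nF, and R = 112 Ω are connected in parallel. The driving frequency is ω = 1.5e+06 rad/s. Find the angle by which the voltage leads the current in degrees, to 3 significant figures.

X_L = ωL = 405 Ω
X_C = 1/(ωC) = 172 Ω
Parallel: admittances add. Y = 1/R + 1/(jωL) + jωC
Y = (0.00893 + j0.00335) S
|Y| = 0.00954 S → |Z| = 1/|Y| = 105 Ω, ∠Z = −∠Y = -20.6°

-20.6°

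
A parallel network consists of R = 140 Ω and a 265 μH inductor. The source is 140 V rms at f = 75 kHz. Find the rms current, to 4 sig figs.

ω = 2πf = 471200 rad/s
X_L = ωL = 124.9 Ω
Parallel: admittances add. Y = 1/R + 1/(jωL)
Y = (0.007143 − j0.008008) S
|Y| = 0.01073 S → |Z| = 1/|Y| = 93.19 Ω, ∠Z = −∠Y = 48.27°
I = V/|Z| = 140/93.19 = 1.502 A

1.502 A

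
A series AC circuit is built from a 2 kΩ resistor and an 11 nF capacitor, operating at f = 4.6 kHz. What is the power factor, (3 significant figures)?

0.537

ω = 2πf = 28900 rad/s
X_C = 1/(ωC) = 3150 Ω
Z = 2000 − j3150 Ω
|Z| = √(2000² + 3150²) = 3730 Ω
∠Z = arctan(-3150/2000) = -57.5°
cos φ = cos(-57.5°) = 0.537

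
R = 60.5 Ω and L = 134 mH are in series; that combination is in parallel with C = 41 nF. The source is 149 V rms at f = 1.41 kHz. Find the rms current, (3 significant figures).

71.4 mA

ω = 2πf = 8859 rad/s
X_L = ωL = 1190 Ω
X_C = 1/(ωC) = 2750 Ω
Branch 1 (R+jX_L): Z₁ = 60.5 + j1190 Ω, |Z₁| = 1190 Ω
Branch 2 (−jX_C): Z₂ = −j2750 Ω
Parallel: Z = Z₁Z₂/(Z₁+Z₂), |Z| = 2090 Ω, ∠Z = 84.9°
I = V/|Z| = 149/2090 = 71.4 mA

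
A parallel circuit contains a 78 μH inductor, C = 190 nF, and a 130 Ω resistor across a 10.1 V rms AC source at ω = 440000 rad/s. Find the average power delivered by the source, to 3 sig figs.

X_L = ωL = 34.3 Ω
X_C = 1/(ωC) = 12.0 Ω
Parallel: admittances add. Y = 1/R + 1/(jωL) + jωC
Y = (0.00769 + j0.0545) S
|Y| = 0.0550 S → |Z| = 1/|Y| = 18.2 Ω, ∠Z = −∠Y = -82.0°
I = V/|Z| = 556 mA
P = VI cos φ = 10.1 × 0.556 × cos(-82.0°) = 785 mW

785 mW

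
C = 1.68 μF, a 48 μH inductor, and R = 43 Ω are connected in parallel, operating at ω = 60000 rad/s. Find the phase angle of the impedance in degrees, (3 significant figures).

84.6°

X_L = ωL = 2.88 Ω
X_C = 1/(ωC) = 9.92 Ω
Parallel: admittances add. Y = 1/R + 1/(jωL) + jωC
Y = (0.0233 − j0.246) S
|Y| = 0.248 S → |Z| = 1/|Y| = 4.04 Ω, ∠Z = −∠Y = 84.6°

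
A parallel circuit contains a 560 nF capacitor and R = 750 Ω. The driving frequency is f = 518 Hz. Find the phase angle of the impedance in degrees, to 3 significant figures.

-53.8°

ω = 2πf = 3255 rad/s
X_C = 1/(ωC) = 549 Ω
Parallel: admittances add. Y = 1/R + jωC
Y = (0.00133 + j0.00182) S
|Y| = 0.00226 S → |Z| = 1/|Y| = 443 Ω, ∠Z = −∠Y = -53.8°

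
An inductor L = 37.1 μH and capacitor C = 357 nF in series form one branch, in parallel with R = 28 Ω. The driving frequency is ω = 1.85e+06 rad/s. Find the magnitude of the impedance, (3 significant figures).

X_L = ωL = 68.6 Ω
X_C = 1/(ωC) = 1.51 Ω
Branch 1: Z₁ = R = 28.0 Ω
Branch 2 (series LC): Z₂ = j(X_L − X_C) = j67.1 Ω
Parallel: Z = Z₁Z₂/(Z₁+Z₂), |Z| = 25.8 Ω, ∠Z = 22.6°

25.8 Ω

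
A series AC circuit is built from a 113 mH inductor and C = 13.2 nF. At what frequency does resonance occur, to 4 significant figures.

ω₀ = 1/√(LC) = 1/√(0.113 × 1.32e-08) = 25890 rad/s
f₀ = ω₀/(2π) = 4.121 kHz

4.121 kHz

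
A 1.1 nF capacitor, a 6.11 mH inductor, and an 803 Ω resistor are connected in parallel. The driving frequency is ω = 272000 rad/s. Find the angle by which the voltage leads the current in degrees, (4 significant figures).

X_L = ωL = 1662 Ω
X_C = 1/(ωC) = 3342 Ω
Parallel: admittances add. Y = 1/R + 1/(jωL) + jωC
Y = (0.001245 − j0.0003025) S
|Y| = 0.001282 S → |Z| = 1/|Y| = 780.3 Ω, ∠Z = −∠Y = 13.65°

13.65°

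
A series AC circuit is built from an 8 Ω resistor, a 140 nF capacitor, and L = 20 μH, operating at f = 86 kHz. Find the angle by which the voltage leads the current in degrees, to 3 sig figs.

-16.8°

ω = 2πf = 540400 rad/s
X_L = ωL = 10.8 Ω
X_C = 1/(ωC) = 13.2 Ω
Net reactance X = X_L − X_C = -2.41 Ω
Z = 8.00 − j2.41 Ω
|Z| = √(8.00² + 2.41²) = 8.36 Ω
∠Z = arctan(-2.41/8.00) = -16.8°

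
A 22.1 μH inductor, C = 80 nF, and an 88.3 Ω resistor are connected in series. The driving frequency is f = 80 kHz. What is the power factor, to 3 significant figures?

0.988

ω = 2πf = 502700 rad/s
X_L = ωL = 11.1 Ω
X_C = 1/(ωC) = 24.9 Ω
Net reactance X = X_L − X_C = -13.8 Ω
Z = 88.3 − j13.8 Ω
|Z| = √(88.3² + 13.8²) = 89.4 Ω
∠Z = arctan(-13.8/88.3) = -8.86°
cos φ = cos(-8.86°) = 0.988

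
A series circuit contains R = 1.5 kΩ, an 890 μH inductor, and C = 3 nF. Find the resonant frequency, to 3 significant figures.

97.4 kHz

ω₀ = 1/√(LC) = 1/√(0.00089 × 3e-09) = 612000 rad/s
f₀ = ω₀/(2π) = 97.4 kHz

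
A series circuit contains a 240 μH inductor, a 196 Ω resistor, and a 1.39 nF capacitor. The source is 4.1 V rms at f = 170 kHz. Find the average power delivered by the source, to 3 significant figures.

15.5 mW

ω = 2πf = 1.068e+06 rad/s
X_L = ωL = 256 Ω
X_C = 1/(ωC) = 674 Ω
Net reactance X = X_L − X_C = -417 Ω
Z = 196 − j417 Ω
|Z| = √(196² + 417²) = 461 Ω
∠Z = arctan(-417/196) = -64.8°
I = V/|Z| = 8.90 mA
P = VI cos φ = 4.1 × 0.00890 × cos(-64.8°) = 15.5 mW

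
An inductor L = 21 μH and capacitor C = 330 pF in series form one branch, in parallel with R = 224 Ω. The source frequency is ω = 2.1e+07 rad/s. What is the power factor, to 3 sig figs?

0.798

X_L = ωL = 441 Ω
X_C = 1/(ωC) = 144 Ω
Branch 1: Z₁ = R = 224 Ω
Branch 2 (series LC): Z₂ = j(X_L − X_C) = j297 Ω
Parallel: Z = Z₁Z₂/(Z₁+Z₂), |Z| = 179 Ω, ∠Z = 37.1°
cos φ = cos(37.1°) = 0.798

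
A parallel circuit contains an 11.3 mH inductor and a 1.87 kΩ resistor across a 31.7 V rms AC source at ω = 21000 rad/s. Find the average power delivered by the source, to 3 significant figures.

X_L = ωL = 237 Ω
Parallel: admittances add. Y = 1/R + 1/(jωL)
Y = (0.000535 − j0.00421) S
|Y| = 0.00425 S → |Z| = 1/|Y| = 235 Ω, ∠Z = −∠Y = 82.8°
I = V/|Z| = 135 mA
P = VI cos φ = 31.7 × 0.135 × cos(82.8°) = 537 mW

537 mW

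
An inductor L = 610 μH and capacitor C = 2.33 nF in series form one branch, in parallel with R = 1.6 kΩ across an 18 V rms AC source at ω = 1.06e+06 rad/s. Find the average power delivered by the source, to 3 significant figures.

X_L = ωL = 647 Ω
X_C = 1/(ωC) = 405 Ω
Branch 1: Z₁ = R = 1600 Ω
Branch 2 (series LC): Z₂ = j(X_L − X_C) = j242 Ω
Parallel: Z = Z₁Z₂/(Z₁+Z₂), |Z| = 239 Ω, ∠Z = 81.4°
I = V/|Z| = 75.3 mA
P = VI cos φ = 18 × 0.0753 × cos(81.4°) = 202 mW

202 mW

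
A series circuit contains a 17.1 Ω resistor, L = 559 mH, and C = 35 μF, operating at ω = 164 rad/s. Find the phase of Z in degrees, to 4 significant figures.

-78.30°

X_L = ωL = 91.68 Ω
X_C = 1/(ωC) = 174.2 Ω
Net reactance X = X_L − X_C = -82.54 Ω
Z = 17.10 − j82.54 Ω
|Z| = √(17.10² + 82.54²) = 84.29 Ω
∠Z = arctan(-82.54/17.10) = -78.30°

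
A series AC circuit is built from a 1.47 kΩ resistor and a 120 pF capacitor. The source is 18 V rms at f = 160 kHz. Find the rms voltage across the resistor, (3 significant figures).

3.14 V

ω = 2πf = 1.005e+06 rad/s
X_C = 1/(ωC) = 8290 Ω
Z = 1470 − j8290 Ω
|Z| = √(1470² + 8290²) = 8420 Ω
I = V/|Z| = 2.14 mA
V_R = I·|Z_R| = 0.00214 × 1470 = 3.14 V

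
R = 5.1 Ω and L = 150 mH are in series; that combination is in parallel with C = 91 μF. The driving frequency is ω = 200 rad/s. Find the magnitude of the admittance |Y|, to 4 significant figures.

15.23 mS

X_L = ωL = 30.00 Ω
X_C = 1/(ωC) = 54.95 Ω
Branch 1 (R+jX_L): Z₁ = 5.100 + j30.00 Ω, |Z₁| = 30.43 Ω
Branch 2 (−jX_C): Z₂ = −j54.95 Ω
Parallel: Z = Z₁Z₂/(Z₁+Z₂), |Z| = 65.67 Ω, ∠Z = 68.80°
|Y| = 1/|Z| = 15.23 mS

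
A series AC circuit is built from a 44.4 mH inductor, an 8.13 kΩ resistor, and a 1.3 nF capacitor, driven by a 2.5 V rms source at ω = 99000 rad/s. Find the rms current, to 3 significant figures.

X_L = ωL = 4400 Ω
X_C = 1/(ωC) = 7770 Ω
Net reactance X = X_L − X_C = -3370 Ω
Z = 8130 − j3370 Ω
|Z| = √(8130² + 3370²) = 8800 Ω
I = V/|Z| = 2.5/8800 = 284 μA

284 μA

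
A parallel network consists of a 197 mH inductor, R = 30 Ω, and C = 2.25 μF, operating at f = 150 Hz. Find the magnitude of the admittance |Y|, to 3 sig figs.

33.5 mS

ω = 2πf = 942.5 rad/s
X_L = ωL = 186 Ω
X_C = 1/(ωC) = 472 Ω
Parallel: admittances add. Y = 1/R + 1/(jωL) + jωC
Y = (0.0333 − j0.00327) S
|Y| = 0.0335 S → |Z| = 1/|Y| = 29.9 Ω, ∠Z = −∠Y = 5.59°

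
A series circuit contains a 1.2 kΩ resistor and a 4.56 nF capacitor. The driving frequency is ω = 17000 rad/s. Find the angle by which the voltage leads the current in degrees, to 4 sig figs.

X_C = 1/(ωC) = 12900 Ω
Z = 1200 − j12900 Ω
|Z| = √(1200² + 12900²) = 12960 Ω
∠Z = arctan(-12900/1200) = -84.69°

-84.69°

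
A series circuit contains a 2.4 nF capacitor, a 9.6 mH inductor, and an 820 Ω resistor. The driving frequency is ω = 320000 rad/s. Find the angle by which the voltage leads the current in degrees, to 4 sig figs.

65.14°

X_L = ωL = 3072 Ω
X_C = 1/(ωC) = 1302 Ω
Net reactance X = X_L − X_C = 1770 Ω
Z = 820.0 + j1770 Ω
|Z| = √(820.0² + 1770²) = 1951 Ω
∠Z = arctan(1770/820.0) = 65.14°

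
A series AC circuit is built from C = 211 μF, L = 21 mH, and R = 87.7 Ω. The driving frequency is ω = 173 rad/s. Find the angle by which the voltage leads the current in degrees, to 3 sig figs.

-15.2°

X_L = ωL = 3.63 Ω
X_C = 1/(ωC) = 27.4 Ω
Net reactance X = X_L − X_C = -23.8 Ω
Z = 87.7 − j23.8 Ω
|Z| = √(87.7² + 23.8²) = 90.9 Ω
∠Z = arctan(-23.8/87.7) = -15.2°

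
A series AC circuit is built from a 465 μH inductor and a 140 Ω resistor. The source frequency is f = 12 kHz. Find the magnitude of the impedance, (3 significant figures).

144 Ω

ω = 2πf = 75400 rad/s
X_L = ωL = 35.1 Ω
Z = 140 + j35.1 Ω
|Z| = √(140² + 35.1²) = 144 Ω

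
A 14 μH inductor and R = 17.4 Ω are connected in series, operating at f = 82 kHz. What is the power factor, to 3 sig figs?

0.924

ω = 2πf = 515200 rad/s
X_L = ωL = 7.21 Ω
Z = 17.4 + j7.21 Ω
|Z| = √(17.4² + 7.21²) = 18.8 Ω
∠Z = arctan(7.21/17.4) = 22.5°
cos φ = cos(22.5°) = 0.924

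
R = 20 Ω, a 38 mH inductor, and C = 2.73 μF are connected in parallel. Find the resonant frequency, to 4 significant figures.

ω₀ = 1/√(LC) = 1/√(0.038 × 2.73e-06) = 3105 rad/s
f₀ = ω₀/(2π) = 494.1 Hz

494.1 Hz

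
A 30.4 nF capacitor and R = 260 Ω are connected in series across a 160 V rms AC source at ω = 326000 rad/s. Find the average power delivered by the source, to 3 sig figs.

X_C = 1/(ωC) = 101 Ω
Z = 260 − j101 Ω
|Z| = √(260² + 101²) = 279 Ω
∠Z = arctan(-101/260) = -21.2°
I = V/|Z| = 574 mA
P = VI cos φ = 160 × 0.574 × cos(-21.2°) = 85.6 W

85.6 W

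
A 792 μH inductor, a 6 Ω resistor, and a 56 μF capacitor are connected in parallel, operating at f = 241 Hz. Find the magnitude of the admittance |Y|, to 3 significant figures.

ω = 2πf = 1514 rad/s
X_L = ωL = 1.20 Ω
X_C = 1/(ωC) = 11.8 Ω
Parallel: admittances add. Y = 1/R + 1/(jωL) + jωC
Y = (0.167 − j0.749) S
|Y| = 0.767 S → |Z| = 1/|Y| = 1.30 Ω, ∠Z = −∠Y = 77.5°

767 mS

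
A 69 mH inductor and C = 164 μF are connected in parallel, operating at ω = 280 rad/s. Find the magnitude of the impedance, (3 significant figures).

X_L = ωL = 19.3 Ω
X_C = 1/(ωC) = 21.8 Ω
Parallel: admittances add. Y = 1/(jωL) + jωC
Y = (0 − j0.00584) S
|Y| = 0.00584 S → |Z| = 1/|Y| = 171 Ω, ∠Z = −∠Y = 90.0°

171 Ω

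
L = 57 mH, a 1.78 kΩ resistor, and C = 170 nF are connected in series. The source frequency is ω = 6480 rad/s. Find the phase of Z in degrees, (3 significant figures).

-16.8°

X_L = ωL = 369 Ω
X_C = 1/(ωC) = 908 Ω
Net reactance X = X_L − X_C = -538 Ω
Z = 1780 − j538 Ω
|Z| = √(1780² + 538²) = 1860 Ω
∠Z = arctan(-538/1780) = -16.8°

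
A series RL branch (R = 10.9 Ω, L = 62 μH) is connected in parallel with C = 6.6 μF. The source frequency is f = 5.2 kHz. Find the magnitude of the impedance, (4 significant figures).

ω = 2πf = 32670 rad/s
X_L = ωL = 2.026 Ω
X_C = 1/(ωC) = 4.637 Ω
Branch 1 (R+jX_L): Z₁ = 10.90 + j2.026 Ω, |Z₁| = 11.09 Ω
Branch 2 (−jX_C): Z₂ = −j4.637 Ω
Parallel: Z = Z₁Z₂/(Z₁+Z₂), |Z| = 4.587 Ω, ∠Z = -66.00°

4.587 Ω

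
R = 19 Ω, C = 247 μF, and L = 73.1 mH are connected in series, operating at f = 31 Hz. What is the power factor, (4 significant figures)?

0.9454

ω = 2πf = 194.8 rad/s
X_L = ωL = 14.24 Ω
X_C = 1/(ωC) = 20.79 Ω
Net reactance X = X_L − X_C = -6.547 Ω
Z = 19.00 − j6.547 Ω
|Z| = √(19.00² + 6.547²) = 20.10 Ω
∠Z = arctan(-6.547/19.00) = -19.01°
cos φ = cos(-19.01°) = 0.9454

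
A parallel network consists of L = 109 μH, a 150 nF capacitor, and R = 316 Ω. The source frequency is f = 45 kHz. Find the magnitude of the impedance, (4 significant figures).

95.65 Ω

ω = 2πf = 282700 rad/s
X_L = ωL = 30.82 Ω
X_C = 1/(ωC) = 23.58 Ω
Parallel: admittances add. Y = 1/R + 1/(jωL) + jωC
Y = (0.003165 + j0.009964) S
|Y| = 0.01045 S → |Z| = 1/|Y| = 95.65 Ω, ∠Z = −∠Y = -72.38°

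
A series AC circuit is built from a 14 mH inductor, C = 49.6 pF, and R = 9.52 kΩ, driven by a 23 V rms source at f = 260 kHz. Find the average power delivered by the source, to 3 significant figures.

ω = 2πf = 1.634e+06 rad/s
X_L = ωL = 22900 Ω
X_C = 1/(ωC) = 12300 Ω
Net reactance X = X_L − X_C = 10500 Ω
Z = 9520 + j10500 Ω
|Z| = √(9520² + 10500²) = 14200 Ω
∠Z = arctan(10500/9520) = 47.9°
I = V/|Z| = 1.62 mA
P = VI cos φ = 23 × 0.00162 × cos(47.9°) = 25.0 mW

25.0 mW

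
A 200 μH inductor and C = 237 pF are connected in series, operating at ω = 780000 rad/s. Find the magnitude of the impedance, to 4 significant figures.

5253 Ω

X_L = ωL = 156.0 Ω
X_C = 1/(ωC) = 5409 Ω
Net reactance X = X_L − X_C = -5253 Ω
Z = − j5253 Ω
|Z| = √(0² + 5253²) = 5253 Ω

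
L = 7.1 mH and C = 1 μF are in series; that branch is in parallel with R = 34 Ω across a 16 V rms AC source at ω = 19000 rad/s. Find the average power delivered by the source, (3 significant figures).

X_L = ωL = 135 Ω
X_C = 1/(ωC) = 52.6 Ω
Branch 1: Z₁ = R = 34.0 Ω
Branch 2 (series LC): Z₂ = j(X_L − X_C) = j82.3 Ω
Parallel: Z = Z₁Z₂/(Z₁+Z₂), |Z| = 31.4 Ω, ∠Z = 22.5°
I = V/|Z| = 509 mA
P = VI cos φ = 16 × 0.509 × cos(22.5°) = 7.53 W

7.53 W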